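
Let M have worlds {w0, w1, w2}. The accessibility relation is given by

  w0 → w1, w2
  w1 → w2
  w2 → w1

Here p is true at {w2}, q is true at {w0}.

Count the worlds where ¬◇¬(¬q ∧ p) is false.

w0: ◇¬(¬q ∧ p) is T. ✗
w1: ◇¬(¬q ∧ p) is F. ✓
w2: ◇¬(¬q ∧ p) is T. ✗
Satisfying worlds: {w1}.
So ¬◇¬(¬q ∧ p) fails at the other 2 worlds.

2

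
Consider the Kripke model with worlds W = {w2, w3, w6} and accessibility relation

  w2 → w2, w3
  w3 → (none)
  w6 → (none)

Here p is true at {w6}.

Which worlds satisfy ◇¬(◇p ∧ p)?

w2: successors {w2, w3}; ¬(◇p ∧ p) there: w2:T, w3:T. ✓
w3: no successors, so ◇¬(◇p ∧ p) fails. ✗
w6: no successors, so ◇¬(◇p ∧ p) fails. ✗

{w2}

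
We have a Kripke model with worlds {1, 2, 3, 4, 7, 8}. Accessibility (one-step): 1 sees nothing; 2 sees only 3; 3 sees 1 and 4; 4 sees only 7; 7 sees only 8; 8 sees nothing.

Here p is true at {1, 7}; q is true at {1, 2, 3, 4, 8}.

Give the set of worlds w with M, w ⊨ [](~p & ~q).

1: no successors, so [](~p & ~q) holds vacuously. ✓
2: successors {3}; ~p & ~q there: 3:F. ✗
3: successors {1, 4}; ~p & ~q there: 1:F, 4:F. ✗
4: successors {7}; ~p & ~q there: 7:F. ✗
7: successors {8}; ~p & ~q there: 8:F. ✗
8: no successors, so [](~p & ~q) holds vacuously. ✓

{1, 8}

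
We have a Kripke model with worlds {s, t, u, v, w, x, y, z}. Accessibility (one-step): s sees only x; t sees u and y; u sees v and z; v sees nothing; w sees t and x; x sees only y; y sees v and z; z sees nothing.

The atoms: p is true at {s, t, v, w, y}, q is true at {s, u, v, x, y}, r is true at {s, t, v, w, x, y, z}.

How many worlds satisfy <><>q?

4

s: successors {x}; <>q there: x:T. ✓
t: successors {u, y}; <>q there: u:T, y:T. ✓
u: successors {v, z}; <>q there: v:F, z:F. ✗
v: no successors, so <><>q fails. ✗
w: successors {t, x}; <>q there: t:T, x:T. ✓
x: successors {y}; <>q there: y:T. ✓
y: successors {v, z}; <>q there: v:F, z:F. ✗
z: no successors, so <><>q fails. ✗
Satisfying worlds: {s, t, w, x}.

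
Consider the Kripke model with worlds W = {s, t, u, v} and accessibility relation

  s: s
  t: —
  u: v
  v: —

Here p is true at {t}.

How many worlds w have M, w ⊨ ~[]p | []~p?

s: ~[]p is T, []~p is T. ✓
t: ~[]p is F, []~p is T. ✓
u: ~[]p is T, []~p is T. ✓
v: ~[]p is F, []~p is T. ✓
Satisfying worlds: {s, t, u, v}.

4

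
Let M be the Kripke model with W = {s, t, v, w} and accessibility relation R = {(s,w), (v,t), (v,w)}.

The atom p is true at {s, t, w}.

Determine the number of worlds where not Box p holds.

0

s: Box p is T. ✗
t: Box p is T. ✗
v: Box p is T. ✗
w: Box p is T. ✗
Satisfying worlds: ∅.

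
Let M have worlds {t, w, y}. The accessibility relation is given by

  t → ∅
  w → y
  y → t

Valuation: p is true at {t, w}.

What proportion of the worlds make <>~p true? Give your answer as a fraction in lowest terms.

1/3

t: no successors, so <>~p fails. ✗
w: successors {y}; ~p there: y:T. ✓
y: successors {t}; ~p there: t:F. ✗
That's 1 of 3 worlds, so 1/3.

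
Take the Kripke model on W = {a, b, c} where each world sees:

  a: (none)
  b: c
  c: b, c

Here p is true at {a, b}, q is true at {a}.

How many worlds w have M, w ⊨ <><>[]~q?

2

a: no successors, so <><>[]~q fails. ✗
b: successors {c}; <>[]~q there: c:T. ✓
c: successors {b, c}; <>[]~q there: b:T, c:T. ✓
Satisfying worlds: {b, c}.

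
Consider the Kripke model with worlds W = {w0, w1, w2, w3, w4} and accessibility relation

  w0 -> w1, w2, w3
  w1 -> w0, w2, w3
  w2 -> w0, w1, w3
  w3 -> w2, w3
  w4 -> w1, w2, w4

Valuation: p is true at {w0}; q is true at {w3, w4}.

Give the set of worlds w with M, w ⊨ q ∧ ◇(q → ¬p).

w0: q is F, ◇(q → ¬p) is T. ✗
w1: q is F, ◇(q → ¬p) is T. ✗
w2: q is F, ◇(q → ¬p) is T. ✗
w3: q is T, ◇(q → ¬p) is T. ✓
w4: q is T, ◇(q → ¬p) is T. ✓

{w3, w4}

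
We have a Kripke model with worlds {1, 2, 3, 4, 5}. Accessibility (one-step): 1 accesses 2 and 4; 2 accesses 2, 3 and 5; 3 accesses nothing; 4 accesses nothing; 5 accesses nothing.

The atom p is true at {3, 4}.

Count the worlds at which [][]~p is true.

3

1: successors {2, 4}; []~p there: 2:F, 4:T. ✗
2: successors {2, 3, 5}; []~p there: 2:F, 3:T, 5:T. ✗
3: no successors, so [][]~p holds vacuously. ✓
4: no successors, so [][]~p holds vacuously. ✓
5: no successors, so [][]~p holds vacuously. ✓
Satisfying worlds: {3, 4, 5}.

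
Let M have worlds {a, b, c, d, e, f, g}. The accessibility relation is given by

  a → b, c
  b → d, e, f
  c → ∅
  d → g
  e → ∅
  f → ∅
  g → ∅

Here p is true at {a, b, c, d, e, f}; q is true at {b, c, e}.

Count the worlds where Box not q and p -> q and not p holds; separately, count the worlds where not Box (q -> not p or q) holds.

For Box not q and p -> q and not p:
a: Box not q and p is F, q and not p is F. ✓
b: Box not q and p is F, q and not p is F. ✓
c: Box not q and p is T, q and not p is F. ✗
d: Box not q and p is T, q and not p is F. ✗
e: Box not q and p is T, q and not p is F. ✗
f: Box not q and p is T, q and not p is F. ✗
g: Box not q and p is F, q and not p is F. ✓
— 3 worlds.
For not Box (q -> not p or q):
a: Box (q -> not p or q) is T. ✗
b: Box (q -> not p or q) is T. ✗
c: Box (q -> not p or q) is T. ✗
d: Box (q -> not p or q) is T. ✗
e: Box (q -> not p or q) is T. ✗
f: Box (q -> not p or q) is T. ✗
g: Box (q -> not p or q) is T. ✗
— 0 worlds.

3 and 0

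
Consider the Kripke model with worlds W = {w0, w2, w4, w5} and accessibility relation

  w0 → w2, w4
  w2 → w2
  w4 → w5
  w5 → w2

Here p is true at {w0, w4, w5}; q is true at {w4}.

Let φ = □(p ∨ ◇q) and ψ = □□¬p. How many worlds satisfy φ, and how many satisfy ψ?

1 and 3

For □(p ∨ ◇q):
w0: successors {w2, w4}; p ∨ ◇q there: w2:F, w4:T. ✗
w2: successors {w2}; p ∨ ◇q there: w2:F. ✗
w4: successors {w5}; p ∨ ◇q there: w5:T. ✓
w5: successors {w2}; p ∨ ◇q there: w2:F. ✗
— 1 world.
For □□¬p:
w0: successors {w2, w4}; □¬p there: w2:T, w4:F. ✗
w2: successors {w2}; □¬p there: w2:T. ✓
w4: successors {w5}; □¬p there: w5:T. ✓
w5: successors {w2}; □¬p there: w2:T. ✓
— 3 worlds.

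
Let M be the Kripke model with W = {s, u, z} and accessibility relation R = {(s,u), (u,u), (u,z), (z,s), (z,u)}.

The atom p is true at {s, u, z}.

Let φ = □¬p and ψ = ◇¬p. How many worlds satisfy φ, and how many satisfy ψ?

For □¬p:
s: successors {u}; ¬p there: u:F. ✗
u: successors {u, z}; ¬p there: u:F, z:F. ✗
z: successors {s, u}; ¬p there: s:F, u:F. ✗
— 0 worlds.
For ◇¬p:
s: successors {u}; ¬p there: u:F. ✗
u: successors {u, z}; ¬p there: u:F, z:F. ✗
z: successors {s, u}; ¬p there: s:F, u:F. ✗
— 0 worlds.

0 and 0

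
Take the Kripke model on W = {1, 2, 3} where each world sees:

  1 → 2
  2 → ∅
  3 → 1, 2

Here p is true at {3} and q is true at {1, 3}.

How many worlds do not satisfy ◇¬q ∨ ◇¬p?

1: ◇¬q is T, ◇¬p is T. ✓
2: ◇¬q is F, ◇¬p is F. ✗
3: ◇¬q is T, ◇¬p is T. ✓
Satisfying worlds: {1, 3}.
So ◇¬q ∨ ◇¬p fails at the other 1 world.

1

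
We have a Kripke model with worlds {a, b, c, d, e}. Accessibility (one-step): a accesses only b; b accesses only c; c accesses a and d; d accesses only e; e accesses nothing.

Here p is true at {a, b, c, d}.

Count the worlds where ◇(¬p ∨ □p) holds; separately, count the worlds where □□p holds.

4 and 4

For ◇(¬p ∨ □p):
a: successors {b}; ¬p ∨ □p there: b:T. ✓
b: successors {c}; ¬p ∨ □p there: c:T. ✓
c: successors {a, d}; ¬p ∨ □p there: a:T, d:F. ✓
d: successors {e}; ¬p ∨ □p there: e:T. ✓
e: no successors, so ◇(¬p ∨ □p) fails. ✗
— 4 worlds.
For □□p:
a: successors {b}; □p there: b:T. ✓
b: successors {c}; □p there: c:T. ✓
c: successors {a, d}; □p there: a:T, d:F. ✗
d: successors {e}; □p there: e:T. ✓
e: no successors, so □□p holds vacuously. ✓
— 4 worlds.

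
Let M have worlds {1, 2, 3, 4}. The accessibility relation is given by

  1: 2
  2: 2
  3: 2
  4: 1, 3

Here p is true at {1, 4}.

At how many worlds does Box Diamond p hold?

1: successors {2}; Diamond p there: 2:F. ✗
2: successors {2}; Diamond p there: 2:F. ✗
3: successors {2}; Diamond p there: 2:F. ✗
4: successors {1, 3}; Diamond p there: 1:F, 3:F. ✗
Satisfying worlds: ∅.

0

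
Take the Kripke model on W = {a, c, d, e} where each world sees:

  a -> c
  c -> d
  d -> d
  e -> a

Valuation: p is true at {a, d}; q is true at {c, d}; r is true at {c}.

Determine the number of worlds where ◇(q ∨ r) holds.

3

a: successors {c}; q ∨ r there: c:T. ✓
c: successors {d}; q ∨ r there: d:T. ✓
d: successors {d}; q ∨ r there: d:T. ✓
e: successors {a}; q ∨ r there: a:F. ✗
Satisfying worlds: {a, c, d}.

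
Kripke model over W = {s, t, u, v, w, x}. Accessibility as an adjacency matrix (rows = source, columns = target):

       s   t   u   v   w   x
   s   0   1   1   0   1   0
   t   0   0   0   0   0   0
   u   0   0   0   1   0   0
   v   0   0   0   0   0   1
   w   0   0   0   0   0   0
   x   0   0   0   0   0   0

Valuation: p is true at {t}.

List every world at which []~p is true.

{t, u, v, w, x}

s: successors {t, u, w}; ~p there: t:F, u:T, w:T. ✗
t: no successors, so []~p holds vacuously. ✓
u: successors {v}; ~p there: v:T. ✓
v: successors {x}; ~p there: x:T. ✓
w: no successors, so []~p holds vacuously. ✓
x: no successors, so []~p holds vacuously. ✓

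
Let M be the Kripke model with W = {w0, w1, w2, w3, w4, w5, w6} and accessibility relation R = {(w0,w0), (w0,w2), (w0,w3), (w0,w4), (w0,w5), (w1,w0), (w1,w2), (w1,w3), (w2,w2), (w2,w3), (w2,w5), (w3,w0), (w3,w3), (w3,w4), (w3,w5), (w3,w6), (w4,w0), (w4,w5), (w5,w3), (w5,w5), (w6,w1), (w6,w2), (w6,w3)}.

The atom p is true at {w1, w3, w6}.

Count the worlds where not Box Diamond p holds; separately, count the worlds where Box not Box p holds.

For not Box Diamond p:
w0: Box Diamond p is F. ✓
w1: Box Diamond p is T. ✗
w2: Box Diamond p is T. ✗
w3: Box Diamond p is F. ✓
w4: Box Diamond p is T. ✗
w5: Box Diamond p is T. ✗
w6: Box Diamond p is T. ✗
— 2 worlds.
For Box not Box p:
w0: successors {w0, w2, w3, w4, w5}; not Box p there: w0:T, w2:T, w3:T, w4:T, w5:T. ✓
w1: successors {w0, w2, w3}; not Box p there: w0:T, w2:T, w3:T. ✓
w2: successors {w2, w3, w5}; not Box p there: w2:T, w3:T, w5:T. ✓
w3: successors {w0, w3, w4, w5, w6}; not Box p there: w0:T, w3:T, w4:T, w5:T, w6:T. ✓
w4: successors {w0, w5}; not Box p there: w0:T, w5:T. ✓
w5: successors {w3, w5}; not Box p there: w3:T, w5:T. ✓
w6: successors {w1, w2, w3}; not Box p there: w1:T, w2:T, w3:T. ✓
— 7 worlds.

2 and 7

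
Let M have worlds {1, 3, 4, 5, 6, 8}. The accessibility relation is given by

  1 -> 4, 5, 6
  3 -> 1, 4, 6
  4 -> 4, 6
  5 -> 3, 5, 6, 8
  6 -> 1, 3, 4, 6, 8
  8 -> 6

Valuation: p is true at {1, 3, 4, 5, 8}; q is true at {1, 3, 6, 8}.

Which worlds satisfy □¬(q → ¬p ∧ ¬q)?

{8}

1: successors {4, 5, 6}; ¬(q → ¬p ∧ ¬q) there: 4:F, 5:F, 6:T. ✗
3: successors {1, 4, 6}; ¬(q → ¬p ∧ ¬q) there: 1:T, 4:F, 6:T. ✗
4: successors {4, 6}; ¬(q → ¬p ∧ ¬q) there: 4:F, 6:T. ✗
5: successors {3, 5, 6, 8}; ¬(q → ¬p ∧ ¬q) there: 3:T, 5:F, 6:T, 8:T. ✗
6: successors {1, 3, 4, 6, 8}; ¬(q → ¬p ∧ ¬q) there: 1:T, 3:T, 4:F, 6:T, 8:T. ✗
8: successors {6}; ¬(q → ¬p ∧ ¬q) there: 6:T. ✓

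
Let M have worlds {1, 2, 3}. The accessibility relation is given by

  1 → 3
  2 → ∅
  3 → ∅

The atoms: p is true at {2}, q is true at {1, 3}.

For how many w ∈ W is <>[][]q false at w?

1: successors {3}; [][]q there: 3:T. ✓
2: no successors, so <>[][]q fails. ✗
3: no successors, so <>[][]q fails. ✗
Satisfying worlds: {1}.
So <>[][]q fails at the other 2 worlds.

2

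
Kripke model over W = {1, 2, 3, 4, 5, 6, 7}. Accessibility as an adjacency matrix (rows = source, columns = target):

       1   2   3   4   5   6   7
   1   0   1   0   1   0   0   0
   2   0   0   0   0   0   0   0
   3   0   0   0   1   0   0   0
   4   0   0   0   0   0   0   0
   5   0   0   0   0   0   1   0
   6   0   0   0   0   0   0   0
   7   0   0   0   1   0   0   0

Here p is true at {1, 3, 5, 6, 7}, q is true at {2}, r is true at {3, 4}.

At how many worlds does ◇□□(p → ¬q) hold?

4

1: successors {2, 4}; □□(p → ¬q) there: 2:T, 4:T. ✓
2: no successors, so ◇□□(p → ¬q) fails. ✗
3: successors {4}; □□(p → ¬q) there: 4:T. ✓
4: no successors, so ◇□□(p → ¬q) fails. ✗
5: successors {6}; □□(p → ¬q) there: 6:T. ✓
6: no successors, so ◇□□(p → ¬q) fails. ✗
7: successors {4}; □□(p → ¬q) there: 4:T. ✓
Satisfying worlds: {1, 3, 5, 7}.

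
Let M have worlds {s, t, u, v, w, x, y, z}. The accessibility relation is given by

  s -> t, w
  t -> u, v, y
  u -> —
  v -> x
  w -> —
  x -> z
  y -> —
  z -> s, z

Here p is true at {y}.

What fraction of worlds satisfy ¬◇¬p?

s: ◇¬p is T. ✗
t: ◇¬p is T. ✗
u: ◇¬p is F. ✓
v: ◇¬p is T. ✗
w: ◇¬p is F. ✓
x: ◇¬p is T. ✗
y: ◇¬p is F. ✓
z: ◇¬p is T. ✗
That's 3 of 8 worlds, so 3/8.

3/8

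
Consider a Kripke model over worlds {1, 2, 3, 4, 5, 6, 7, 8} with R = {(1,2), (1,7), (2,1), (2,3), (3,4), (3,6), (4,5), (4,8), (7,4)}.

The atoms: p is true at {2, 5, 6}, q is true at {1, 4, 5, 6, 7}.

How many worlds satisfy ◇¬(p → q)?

1: successors {2, 7}; ¬(p → q) there: 2:T, 7:F. ✓
2: successors {1, 3}; ¬(p → q) there: 1:F, 3:F. ✗
3: successors {4, 6}; ¬(p → q) there: 4:F, 6:F. ✗
4: successors {5, 8}; ¬(p → q) there: 5:F, 8:F. ✗
5: no successors, so ◇¬(p → q) fails. ✗
6: no successors, so ◇¬(p → q) fails. ✗
7: successors {4}; ¬(p → q) there: 4:F. ✗
8: no successors, so ◇¬(p → q) fails. ✗
Satisfying worlds: {1}.

1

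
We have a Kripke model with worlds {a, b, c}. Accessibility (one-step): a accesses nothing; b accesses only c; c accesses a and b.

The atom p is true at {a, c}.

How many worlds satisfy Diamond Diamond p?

a: no successors, so Diamond Diamond p fails. ✗
b: successors {c}; Diamond p there: c:T. ✓
c: successors {a, b}; Diamond p there: a:F, b:T. ✓
Satisfying worlds: {b, c}.

2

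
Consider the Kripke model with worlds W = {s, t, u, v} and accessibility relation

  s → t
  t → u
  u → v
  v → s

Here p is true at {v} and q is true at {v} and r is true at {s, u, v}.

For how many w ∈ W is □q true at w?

s: successors {t}; q there: t:F. ✗
t: successors {u}; q there: u:F. ✗
u: successors {v}; q there: v:T. ✓
v: successors {s}; q there: s:F. ✗
Satisfying worlds: {u}.

1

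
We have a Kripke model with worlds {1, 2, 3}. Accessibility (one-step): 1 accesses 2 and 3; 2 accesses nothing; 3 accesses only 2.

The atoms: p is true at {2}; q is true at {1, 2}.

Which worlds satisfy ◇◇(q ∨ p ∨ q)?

1: successors {2, 3}; ◇(q ∨ p ∨ q) there: 2:F, 3:T. ✓
2: no successors, so ◇◇(q ∨ p ∨ q) fails. ✗
3: successors {2}; ◇(q ∨ p ∨ q) there: 2:F. ✗

{1}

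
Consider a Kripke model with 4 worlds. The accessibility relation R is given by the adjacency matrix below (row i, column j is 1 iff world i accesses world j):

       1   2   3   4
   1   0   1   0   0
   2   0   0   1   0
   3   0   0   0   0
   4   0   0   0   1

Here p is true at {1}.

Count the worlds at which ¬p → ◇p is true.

1

1: ¬p is F, ◇p is F. ✓
2: ¬p is T, ◇p is F. ✗
3: ¬p is T, ◇p is F. ✗
4: ¬p is T, ◇p is F. ✗
Satisfying worlds: {1}.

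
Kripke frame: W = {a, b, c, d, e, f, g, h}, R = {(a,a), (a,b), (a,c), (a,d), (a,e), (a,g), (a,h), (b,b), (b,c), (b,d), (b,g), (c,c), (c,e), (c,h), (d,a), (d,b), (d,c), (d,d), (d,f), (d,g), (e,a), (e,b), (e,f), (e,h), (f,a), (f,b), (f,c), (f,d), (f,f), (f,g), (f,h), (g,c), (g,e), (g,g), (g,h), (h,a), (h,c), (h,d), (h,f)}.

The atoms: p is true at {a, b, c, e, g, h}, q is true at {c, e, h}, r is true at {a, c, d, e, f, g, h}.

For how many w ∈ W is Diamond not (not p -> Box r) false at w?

2

a: successors {a, b, c, d, e, g, h}; not (not p -> Box r) there: a:F, b:F, c:F, d:T, e:F, g:F, h:F. ✓
b: successors {b, c, d, g}; not (not p -> Box r) there: b:F, c:F, d:T, g:F. ✓
c: successors {c, e, h}; not (not p -> Box r) there: c:F, e:F, h:F. ✗
d: successors {a, b, c, d, f, g}; not (not p -> Box r) there: a:F, b:F, c:F, d:T, f:T, g:F. ✓
e: successors {a, b, f, h}; not (not p -> Box r) there: a:F, b:F, f:T, h:F. ✓
f: successors {a, b, c, d, f, g, h}; not (not p -> Box r) there: a:F, b:F, c:F, d:T, f:T, g:F, h:F. ✓
g: successors {c, e, g, h}; not (not p -> Box r) there: c:F, e:F, g:F, h:F. ✗
h: successors {a, c, d, f}; not (not p -> Box r) there: a:F, c:F, d:T, f:T. ✓
Satisfying worlds: {a, b, d, e, f, h}.
So Diamond not (not p -> Box r) fails at the other 2 worlds.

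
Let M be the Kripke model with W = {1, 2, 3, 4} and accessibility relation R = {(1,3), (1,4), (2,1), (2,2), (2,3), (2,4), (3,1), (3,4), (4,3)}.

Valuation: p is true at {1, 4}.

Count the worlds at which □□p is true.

1: successors {3, 4}; □p there: 3:T, 4:F. ✗
2: successors {1, 2, 3, 4}; □p there: 1:F, 2:F, 3:T, 4:F. ✗
3: successors {1, 4}; □p there: 1:F, 4:F. ✗
4: successors {3}; □p there: 3:T. ✓
Satisfying worlds: {4}.

1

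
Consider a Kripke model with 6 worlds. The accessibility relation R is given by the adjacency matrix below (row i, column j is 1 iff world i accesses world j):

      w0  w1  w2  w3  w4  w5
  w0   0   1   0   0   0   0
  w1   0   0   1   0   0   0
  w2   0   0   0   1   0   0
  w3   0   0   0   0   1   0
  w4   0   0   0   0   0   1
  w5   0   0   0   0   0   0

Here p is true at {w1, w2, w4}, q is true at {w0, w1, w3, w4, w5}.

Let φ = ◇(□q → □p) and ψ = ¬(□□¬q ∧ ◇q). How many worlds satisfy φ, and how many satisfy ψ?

For ◇(□q → □p):
w0: successors {w1}; □q → □p there: w1:T. ✓
w1: successors {w2}; □q → □p there: w2:F. ✗
w2: successors {w3}; □q → □p there: w3:T. ✓
w3: successors {w4}; □q → □p there: w4:F. ✗
w4: successors {w5}; □q → □p there: w5:T. ✓
w5: no successors, so ◇(□q → □p) fails. ✗
— 3 worlds.
For ¬(□□¬q ∧ ◇q):
w0: □□¬q ∧ ◇q is T. ✗
w1: □□¬q ∧ ◇q is F. ✓
w2: □□¬q ∧ ◇q is F. ✓
w3: □□¬q ∧ ◇q is F. ✓
w4: □□¬q ∧ ◇q is T. ✗
w5: □□¬q ∧ ◇q is F. ✓
— 4 worlds.

3 and 4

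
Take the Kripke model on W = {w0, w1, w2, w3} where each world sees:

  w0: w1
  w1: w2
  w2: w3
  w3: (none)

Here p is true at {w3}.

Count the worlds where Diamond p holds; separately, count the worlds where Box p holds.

1 and 2

For Diamond p:
w0: successors {w1}; p there: w1:F. ✗
w1: successors {w2}; p there: w2:F. ✗
w2: successors {w3}; p there: w3:T. ✓
w3: no successors, so Diamond p fails. ✗
— 1 world.
For Box p:
w0: successors {w1}; p there: w1:F. ✗
w1: successors {w2}; p there: w2:F. ✗
w2: successors {w3}; p there: w3:T. ✓
w3: no successors, so Box p holds vacuously. ✓
— 2 worlds.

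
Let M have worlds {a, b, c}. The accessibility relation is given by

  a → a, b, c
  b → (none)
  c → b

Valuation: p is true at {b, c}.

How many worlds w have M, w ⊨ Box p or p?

a: Box p is F, p is F. ✗
b: Box p is T, p is T. ✓
c: Box p is T, p is T. ✓
Satisfying worlds: {b, c}.

2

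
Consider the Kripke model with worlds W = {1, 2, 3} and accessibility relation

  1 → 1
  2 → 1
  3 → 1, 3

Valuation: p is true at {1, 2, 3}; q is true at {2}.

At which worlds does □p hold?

1: successors {1}; p there: 1:T. ✓
2: successors {1}; p there: 1:T. ✓
3: successors {1, 3}; p there: 1:T, 3:T. ✓

{1, 2, 3}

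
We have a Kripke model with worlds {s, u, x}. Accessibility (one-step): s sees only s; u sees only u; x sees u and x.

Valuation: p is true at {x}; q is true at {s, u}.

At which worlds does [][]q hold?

{s, u}

s: successors {s}; []q there: s:T. ✓
u: successors {u}; []q there: u:T. ✓
x: successors {u, x}; []q there: u:T, x:F. ✗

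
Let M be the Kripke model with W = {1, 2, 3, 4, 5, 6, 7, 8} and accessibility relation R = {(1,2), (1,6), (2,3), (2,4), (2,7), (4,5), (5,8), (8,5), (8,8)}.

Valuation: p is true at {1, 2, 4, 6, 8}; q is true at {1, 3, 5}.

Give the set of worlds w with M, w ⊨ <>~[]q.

1: successors {2, 6}; ~[]q there: 2:T, 6:F. ✓
2: successors {3, 4, 7}; ~[]q there: 3:F, 4:F, 7:F. ✗
3: no successors, so <>~[]q fails. ✗
4: successors {5}; ~[]q there: 5:T. ✓
5: successors {8}; ~[]q there: 8:T. ✓
6: no successors, so <>~[]q fails. ✗
7: no successors, so <>~[]q fails. ✗
8: successors {5, 8}; ~[]q there: 5:T, 8:T. ✓

{1, 4, 5, 8}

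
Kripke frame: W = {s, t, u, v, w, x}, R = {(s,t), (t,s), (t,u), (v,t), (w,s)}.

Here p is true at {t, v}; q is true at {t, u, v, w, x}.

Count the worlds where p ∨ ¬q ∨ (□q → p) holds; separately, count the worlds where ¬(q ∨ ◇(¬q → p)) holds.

4 and 0

For p ∨ ¬q ∨ (□q → p):
s: p ∨ ¬q is T, □q → p is F. ✓
t: p ∨ ¬q is T, □q → p is T. ✓
u: p ∨ ¬q is F, □q → p is F. ✗
v: p ∨ ¬q is T, □q → p is T. ✓
w: p ∨ ¬q is F, □q → p is T. ✓
x: p ∨ ¬q is F, □q → p is F. ✗
— 4 worlds.
For ¬(q ∨ ◇(¬q → p)):
s: q ∨ ◇(¬q → p) is T. ✗
t: q ∨ ◇(¬q → p) is T. ✗
u: q ∨ ◇(¬q → p) is T. ✗
v: q ∨ ◇(¬q → p) is T. ✗
w: q ∨ ◇(¬q → p) is T. ✗
x: q ∨ ◇(¬q → p) is T. ✗
— 0 worlds.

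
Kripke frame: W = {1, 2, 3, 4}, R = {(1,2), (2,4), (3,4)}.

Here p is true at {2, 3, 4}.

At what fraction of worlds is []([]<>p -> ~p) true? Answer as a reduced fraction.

1: successors {2}; []<>p -> ~p there: 2:T. ✓
2: successors {4}; []<>p -> ~p there: 4:F. ✗
3: successors {4}; []<>p -> ~p there: 4:F. ✗
4: no successors, so []([]<>p -> ~p) holds vacuously. ✓
That's 2 of 4 worlds, so 2/4 = 1/2.

1/2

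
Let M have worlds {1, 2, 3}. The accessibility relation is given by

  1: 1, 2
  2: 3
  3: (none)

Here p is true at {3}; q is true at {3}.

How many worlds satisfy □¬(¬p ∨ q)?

1

1: successors {1, 2}; ¬(¬p ∨ q) there: 1:F, 2:F. ✗
2: successors {3}; ¬(¬p ∨ q) there: 3:F. ✗
3: no successors, so □¬(¬p ∨ q) holds vacuously. ✓
Satisfying worlds: {3}.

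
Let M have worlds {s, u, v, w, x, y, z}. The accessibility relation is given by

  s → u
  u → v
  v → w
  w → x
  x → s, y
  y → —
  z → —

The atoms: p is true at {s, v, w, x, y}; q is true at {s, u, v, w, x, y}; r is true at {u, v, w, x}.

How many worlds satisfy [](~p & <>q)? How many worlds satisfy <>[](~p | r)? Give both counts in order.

For [](~p & <>q):
s: successors {u}; ~p & <>q there: u:T. ✓
u: successors {v}; ~p & <>q there: v:F. ✗
v: successors {w}; ~p & <>q there: w:F. ✗
w: successors {x}; ~p & <>q there: x:F. ✗
x: successors {s, y}; ~p & <>q there: s:F, y:F. ✗
y: no successors, so [](~p & <>q) holds vacuously. ✓
z: no successors, so [](~p & <>q) holds vacuously. ✓
— 3 worlds.
For <>[](~p | r):
s: successors {u}; [](~p | r) there: u:T. ✓
u: successors {v}; [](~p | r) there: v:T. ✓
v: successors {w}; [](~p | r) there: w:T. ✓
w: successors {x}; [](~p | r) there: x:F. ✗
x: successors {s, y}; [](~p | r) there: s:T, y:T. ✓
y: no successors, so <>[](~p | r) fails. ✗
z: no successors, so <>[](~p | r) fails. ✗
— 4 worlds.

3 and 4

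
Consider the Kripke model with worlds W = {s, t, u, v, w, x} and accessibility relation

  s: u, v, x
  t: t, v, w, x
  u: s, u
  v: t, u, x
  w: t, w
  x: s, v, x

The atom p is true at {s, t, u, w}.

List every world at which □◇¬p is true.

{x}

s: successors {u, v, x}; ◇¬p there: u:F, v:T, x:T. ✗
t: successors {t, v, w, x}; ◇¬p there: t:T, v:T, w:F, x:T. ✗
u: successors {s, u}; ◇¬p there: s:T, u:F. ✗
v: successors {t, u, x}; ◇¬p there: t:T, u:F, x:T. ✗
w: successors {t, w}; ◇¬p there: t:T, w:F. ✗
x: successors {s, v, x}; ◇¬p there: s:T, v:T, x:T. ✓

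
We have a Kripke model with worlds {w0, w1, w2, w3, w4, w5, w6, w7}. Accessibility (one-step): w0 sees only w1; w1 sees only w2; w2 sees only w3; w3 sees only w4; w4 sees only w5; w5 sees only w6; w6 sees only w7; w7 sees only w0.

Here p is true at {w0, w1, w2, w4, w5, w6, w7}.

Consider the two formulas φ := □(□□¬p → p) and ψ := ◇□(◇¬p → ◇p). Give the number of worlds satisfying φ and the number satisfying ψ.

For □(□□¬p → p):
w0: successors {w1}; □□¬p → p there: w1:T. ✓
w1: successors {w2}; □□¬p → p there: w2:T. ✓
w2: successors {w3}; □□¬p → p there: w3:T. ✓
w3: successors {w4}; □□¬p → p there: w4:T. ✓
w4: successors {w5}; □□¬p → p there: w5:T. ✓
w5: successors {w6}; □□¬p → p there: w6:T. ✓
w6: successors {w7}; □□¬p → p there: w7:T. ✓
w7: successors {w0}; □□¬p → p there: w0:T. ✓
— 8 worlds.
For ◇□(◇¬p → ◇p):
w0: successors {w1}; □(◇¬p → ◇p) there: w1:F. ✗
w1: successors {w2}; □(◇¬p → ◇p) there: w2:T. ✓
w2: successors {w3}; □(◇¬p → ◇p) there: w3:T. ✓
w3: successors {w4}; □(◇¬p → ◇p) there: w4:T. ✓
w4: successors {w5}; □(◇¬p → ◇p) there: w5:T. ✓
w5: successors {w6}; □(◇¬p → ◇p) there: w6:T. ✓
w6: successors {w7}; □(◇¬p → ◇p) there: w7:T. ✓
w7: successors {w0}; □(◇¬p → ◇p) there: w0:T. ✓
— 7 worlds.

8 and 7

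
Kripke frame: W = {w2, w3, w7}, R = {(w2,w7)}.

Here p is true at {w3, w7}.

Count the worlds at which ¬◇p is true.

w2: ◇p is T. ✗
w3: ◇p is F. ✓
w7: ◇p is F. ✓
Satisfying worlds: {w3, w7}.

2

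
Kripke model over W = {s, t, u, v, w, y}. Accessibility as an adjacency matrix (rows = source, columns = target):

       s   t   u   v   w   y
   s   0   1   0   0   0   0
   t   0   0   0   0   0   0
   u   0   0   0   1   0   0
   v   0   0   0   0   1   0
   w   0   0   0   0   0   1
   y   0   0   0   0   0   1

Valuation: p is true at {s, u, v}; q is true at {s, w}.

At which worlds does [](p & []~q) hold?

s: successors {t}; p & []~q there: t:F. ✗
t: no successors, so [](p & []~q) holds vacuously. ✓
u: successors {v}; p & []~q there: v:F. ✗
v: successors {w}; p & []~q there: w:F. ✗
w: successors {y}; p & []~q there: y:F. ✗
y: successors {y}; p & []~q there: y:F. ✗

{t}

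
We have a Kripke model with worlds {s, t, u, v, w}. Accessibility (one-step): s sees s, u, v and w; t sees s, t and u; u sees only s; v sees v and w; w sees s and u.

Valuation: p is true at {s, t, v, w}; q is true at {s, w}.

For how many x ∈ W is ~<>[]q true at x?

2

s: <>[]q is T. ✗
t: <>[]q is T. ✗
u: <>[]q is F. ✓
v: <>[]q is F. ✓
w: <>[]q is T. ✗
Satisfying worlds: {u, v}.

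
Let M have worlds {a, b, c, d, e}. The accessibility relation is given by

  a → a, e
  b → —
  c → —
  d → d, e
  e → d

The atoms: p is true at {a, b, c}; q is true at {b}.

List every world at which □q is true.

{b, c}

a: successors {a, e}; q there: a:F, e:F. ✗
b: no successors, so □q holds vacuously. ✓
c: no successors, so □q holds vacuously. ✓
d: successors {d, e}; q there: d:F, e:F. ✗
e: successors {d}; q there: d:F. ✗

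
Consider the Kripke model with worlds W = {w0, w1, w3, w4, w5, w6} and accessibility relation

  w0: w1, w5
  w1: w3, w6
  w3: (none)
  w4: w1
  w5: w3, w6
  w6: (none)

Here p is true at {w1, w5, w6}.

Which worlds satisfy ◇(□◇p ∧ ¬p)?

w0: successors {w1, w5}; □◇p ∧ ¬p there: w1:F, w5:F. ✗
w1: successors {w3, w6}; □◇p ∧ ¬p there: w3:T, w6:F. ✓
w3: no successors, so ◇(□◇p ∧ ¬p) fails. ✗
w4: successors {w1}; □◇p ∧ ¬p there: w1:F. ✗
w5: successors {w3, w6}; □◇p ∧ ¬p there: w3:T, w6:F. ✓
w6: no successors, so ◇(□◇p ∧ ¬p) fails. ✗

{w1, w5}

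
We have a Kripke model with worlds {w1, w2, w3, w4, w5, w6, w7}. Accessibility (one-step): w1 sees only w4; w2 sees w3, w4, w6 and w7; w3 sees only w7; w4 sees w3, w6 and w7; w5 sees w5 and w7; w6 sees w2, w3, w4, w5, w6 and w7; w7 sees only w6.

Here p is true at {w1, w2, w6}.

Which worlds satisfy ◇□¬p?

w1: successors {w4}; □¬p there: w4:F. ✗
w2: successors {w3, w4, w6, w7}; □¬p there: w3:T, w4:F, w6:F, w7:F. ✓
w3: successors {w7}; □¬p there: w7:F. ✗
w4: successors {w3, w6, w7}; □¬p there: w3:T, w6:F, w7:F. ✓
w5: successors {w5, w7}; □¬p there: w5:T, w7:F. ✓
w6: successors {w2, w3, w4, w5, w6, w7}; □¬p there: w2:F, w3:T, w4:F, w5:T, w6:F, w7:F. ✓
w7: successors {w6}; □¬p there: w6:F. ✗

{w2, w4, w5, w6}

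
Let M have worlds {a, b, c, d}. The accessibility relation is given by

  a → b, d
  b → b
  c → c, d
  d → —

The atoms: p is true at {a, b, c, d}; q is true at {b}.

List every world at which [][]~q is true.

a: successors {b, d}; []~q there: b:F, d:T. ✗
b: successors {b}; []~q there: b:F. ✗
c: successors {c, d}; []~q there: c:T, d:T. ✓
d: no successors, so [][]~q holds vacuously. ✓

{c, d}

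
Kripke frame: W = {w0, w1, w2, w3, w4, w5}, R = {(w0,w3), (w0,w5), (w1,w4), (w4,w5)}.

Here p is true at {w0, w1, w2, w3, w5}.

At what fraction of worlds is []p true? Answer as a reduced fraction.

w0: successors {w3, w5}; p there: w3:T, w5:T. ✓
w1: successors {w4}; p there: w4:F. ✗
w2: no successors, so []p holds vacuously. ✓
w3: no successors, so []p holds vacuously. ✓
w4: successors {w5}; p there: w5:T. ✓
w5: no successors, so []p holds vacuously. ✓
That's 5 of 6 worlds, so 5/6.

5/6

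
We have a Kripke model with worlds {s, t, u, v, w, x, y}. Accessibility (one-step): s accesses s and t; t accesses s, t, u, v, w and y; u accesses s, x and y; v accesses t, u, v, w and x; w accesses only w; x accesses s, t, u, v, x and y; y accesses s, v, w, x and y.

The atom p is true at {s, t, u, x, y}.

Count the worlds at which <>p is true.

s: successors {s, t}; p there: s:T, t:T. ✓
t: successors {s, t, u, v, w, y}; p there: s:T, t:T, u:T, v:F, w:F, y:T. ✓
u: successors {s, x, y}; p there: s:T, x:T, y:T. ✓
v: successors {t, u, v, w, x}; p there: t:T, u:T, v:F, w:F, x:T. ✓
w: successors {w}; p there: w:F. ✗
x: successors {s, t, u, v, x, y}; p there: s:T, t:T, u:T, v:F, x:T, y:T. ✓
y: successors {s, v, w, x, y}; p there: s:T, v:F, w:F, x:T, y:T. ✓
Satisfying worlds: {s, t, u, v, x, y}.

6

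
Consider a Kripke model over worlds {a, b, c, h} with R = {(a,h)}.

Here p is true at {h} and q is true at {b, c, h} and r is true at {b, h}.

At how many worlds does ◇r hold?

a: successors {h}; r there: h:T. ✓
b: no successors, so ◇r fails. ✗
c: no successors, so ◇r fails. ✗
h: no successors, so ◇r fails. ✗
Satisfying worlds: {a}.

1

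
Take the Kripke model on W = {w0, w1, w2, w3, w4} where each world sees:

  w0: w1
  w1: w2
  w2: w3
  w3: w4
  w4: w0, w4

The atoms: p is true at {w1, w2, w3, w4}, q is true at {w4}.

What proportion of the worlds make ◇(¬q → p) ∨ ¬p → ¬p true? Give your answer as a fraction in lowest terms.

1/5

w0: ◇(¬q → p) ∨ ¬p is T, ¬p is T. ✓
w1: ◇(¬q → p) ∨ ¬p is T, ¬p is F. ✗
w2: ◇(¬q → p) ∨ ¬p is T, ¬p is F. ✗
w3: ◇(¬q → p) ∨ ¬p is T, ¬p is F. ✗
w4: ◇(¬q → p) ∨ ¬p is T, ¬p is F. ✗
That's 1 of 5 worlds, so 1/5.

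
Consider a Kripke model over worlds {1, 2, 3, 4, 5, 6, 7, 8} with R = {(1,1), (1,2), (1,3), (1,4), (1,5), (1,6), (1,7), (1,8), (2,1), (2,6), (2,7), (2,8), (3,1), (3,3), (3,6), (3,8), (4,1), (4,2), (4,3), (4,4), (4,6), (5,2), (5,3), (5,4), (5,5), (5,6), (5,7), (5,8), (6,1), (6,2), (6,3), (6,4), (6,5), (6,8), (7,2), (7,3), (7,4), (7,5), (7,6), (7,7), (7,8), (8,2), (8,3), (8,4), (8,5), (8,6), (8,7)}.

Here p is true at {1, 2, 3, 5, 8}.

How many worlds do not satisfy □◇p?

0

1: successors {1, 2, 3, 4, 5, 6, 7, 8}; ◇p there: 1:T, 2:T, 3:T, 4:T, 5:T, 6:T, 7:T, 8:T. ✓
2: successors {1, 6, 7, 8}; ◇p there: 1:T, 6:T, 7:T, 8:T. ✓
3: successors {1, 3, 6, 8}; ◇p there: 1:T, 3:T, 6:T, 8:T. ✓
4: successors {1, 2, 3, 4, 6}; ◇p there: 1:T, 2:T, 3:T, 4:T, 6:T. ✓
5: successors {2, 3, 4, 5, 6, 7, 8}; ◇p there: 2:T, 3:T, 4:T, 5:T, 6:T, 7:T, 8:T. ✓
6: successors {1, 2, 3, 4, 5, 8}; ◇p there: 1:T, 2:T, 3:T, 4:T, 5:T, 8:T. ✓
7: successors {2, 3, 4, 5, 6, 7, 8}; ◇p there: 2:T, 3:T, 4:T, 5:T, 6:T, 7:T, 8:T. ✓
8: successors {2, 3, 4, 5, 6, 7}; ◇p there: 2:T, 3:T, 4:T, 5:T, 6:T, 7:T. ✓
Satisfying worlds: {1, 2, 3, 4, 5, 6, 7, 8}.
So □◇p fails at the other 0 worlds.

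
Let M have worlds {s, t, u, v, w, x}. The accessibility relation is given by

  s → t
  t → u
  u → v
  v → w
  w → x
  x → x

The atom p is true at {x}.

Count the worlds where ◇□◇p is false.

2

s: successors {t}; □◇p there: t:F. ✗
t: successors {u}; □◇p there: u:F. ✗
u: successors {v}; □◇p there: v:T. ✓
v: successors {w}; □◇p there: w:T. ✓
w: successors {x}; □◇p there: x:T. ✓
x: successors {x}; □◇p there: x:T. ✓
Satisfying worlds: {u, v, w, x}.
So ◇□◇p fails at the other 2 worlds.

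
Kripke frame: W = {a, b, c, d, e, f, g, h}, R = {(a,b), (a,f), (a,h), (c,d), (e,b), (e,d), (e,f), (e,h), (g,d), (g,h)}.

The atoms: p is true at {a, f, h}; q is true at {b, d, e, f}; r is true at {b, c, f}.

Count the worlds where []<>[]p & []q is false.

4

a: []<>[]p is F, []q is F. ✗
b: []<>[]p is T, []q is T. ✓
c: []<>[]p is F, []q is T. ✗
d: []<>[]p is T, []q is T. ✓
e: []<>[]p is F, []q is F. ✗
f: []<>[]p is T, []q is T. ✓
g: []<>[]p is F, []q is F. ✗
h: []<>[]p is T, []q is T. ✓
Satisfying worlds: {b, d, f, h}.
So []<>[]p & []q fails at the other 4 worlds.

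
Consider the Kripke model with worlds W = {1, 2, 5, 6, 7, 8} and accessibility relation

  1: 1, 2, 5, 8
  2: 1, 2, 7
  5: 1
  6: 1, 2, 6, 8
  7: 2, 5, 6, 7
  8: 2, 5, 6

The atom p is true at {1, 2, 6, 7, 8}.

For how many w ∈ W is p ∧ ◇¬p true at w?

3

1: p is T, ◇¬p is T. ✓
2: p is T, ◇¬p is F. ✗
5: p is F, ◇¬p is F. ✗
6: p is T, ◇¬p is F. ✗
7: p is T, ◇¬p is T. ✓
8: p is T, ◇¬p is T. ✓
Satisfying worlds: {1, 7, 8}.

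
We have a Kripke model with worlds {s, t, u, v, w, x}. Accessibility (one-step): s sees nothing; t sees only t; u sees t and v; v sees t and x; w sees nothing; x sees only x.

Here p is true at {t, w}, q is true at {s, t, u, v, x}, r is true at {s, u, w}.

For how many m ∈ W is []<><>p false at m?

2

s: no successors, so []<><>p holds vacuously. ✓
t: successors {t}; <><>p there: t:T. ✓
u: successors {t, v}; <><>p there: t:T, v:T. ✓
v: successors {t, x}; <><>p there: t:T, x:F. ✗
w: no successors, so []<><>p holds vacuously. ✓
x: successors {x}; <><>p there: x:F. ✗
Satisfying worlds: {s, t, u, w}.
So []<><>p fails at the other 2 worlds.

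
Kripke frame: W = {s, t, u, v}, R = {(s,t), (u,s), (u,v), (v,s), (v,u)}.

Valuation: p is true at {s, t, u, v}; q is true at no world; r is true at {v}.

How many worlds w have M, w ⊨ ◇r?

1

s: successors {t}; r there: t:F. ✗
t: no successors, so ◇r fails. ✗
u: successors {s, v}; r there: s:F, v:T. ✓
v: successors {s, u}; r there: s:F, u:F. ✗
Satisfying worlds: {u}.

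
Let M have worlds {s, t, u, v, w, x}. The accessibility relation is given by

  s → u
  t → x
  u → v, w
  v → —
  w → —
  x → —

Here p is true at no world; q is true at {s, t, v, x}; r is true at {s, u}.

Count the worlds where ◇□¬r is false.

3

s: successors {u}; □¬r there: u:T. ✓
t: successors {x}; □¬r there: x:T. ✓
u: successors {v, w}; □¬r there: v:T, w:T. ✓
v: no successors, so ◇□¬r fails. ✗
w: no successors, so ◇□¬r fails. ✗
x: no successors, so ◇□¬r fails. ✗
Satisfying worlds: {s, t, u}.
So ◇□¬r fails at the other 3 worlds.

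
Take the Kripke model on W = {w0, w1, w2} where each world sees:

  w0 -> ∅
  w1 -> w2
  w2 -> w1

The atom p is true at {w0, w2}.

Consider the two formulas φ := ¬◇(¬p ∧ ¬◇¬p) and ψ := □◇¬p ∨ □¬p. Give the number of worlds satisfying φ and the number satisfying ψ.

For ¬◇(¬p ∧ ¬◇¬p):
w0: ◇(¬p ∧ ¬◇¬p) is F. ✓
w1: ◇(¬p ∧ ¬◇¬p) is F. ✓
w2: ◇(¬p ∧ ¬◇¬p) is T. ✗
— 2 worlds.
For □◇¬p ∨ □¬p:
w0: □◇¬p is T, □¬p is T. ✓
w1: □◇¬p is T, □¬p is F. ✓
w2: □◇¬p is F, □¬p is T. ✓
— 3 worlds.

2 and 3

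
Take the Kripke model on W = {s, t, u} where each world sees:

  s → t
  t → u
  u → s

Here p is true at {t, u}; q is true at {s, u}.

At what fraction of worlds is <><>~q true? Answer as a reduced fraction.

s: successors {t}; <>~q there: t:F. ✗
t: successors {u}; <>~q there: u:F. ✗
u: successors {s}; <>~q there: s:T. ✓
That's 1 of 3 worlds, so 1/3.

1/3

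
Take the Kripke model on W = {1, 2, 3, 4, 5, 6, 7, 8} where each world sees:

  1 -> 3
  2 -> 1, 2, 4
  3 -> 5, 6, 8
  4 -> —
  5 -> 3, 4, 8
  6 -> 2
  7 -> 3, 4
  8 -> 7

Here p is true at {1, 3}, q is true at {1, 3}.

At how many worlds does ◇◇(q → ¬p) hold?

7

1: successors {3}; ◇(q → ¬p) there: 3:T. ✓
2: successors {1, 2, 4}; ◇(q → ¬p) there: 1:F, 2:T, 4:F. ✓
3: successors {5, 6, 8}; ◇(q → ¬p) there: 5:T, 6:T, 8:T. ✓
4: no successors, so ◇◇(q → ¬p) fails. ✗
5: successors {3, 4, 8}; ◇(q → ¬p) there: 3:T, 4:F, 8:T. ✓
6: successors {2}; ◇(q → ¬p) there: 2:T. ✓
7: successors {3, 4}; ◇(q → ¬p) there: 3:T, 4:F. ✓
8: successors {7}; ◇(q → ¬p) there: 7:T. ✓
Satisfying worlds: {1, 2, 3, 5, 6, 7, 8}.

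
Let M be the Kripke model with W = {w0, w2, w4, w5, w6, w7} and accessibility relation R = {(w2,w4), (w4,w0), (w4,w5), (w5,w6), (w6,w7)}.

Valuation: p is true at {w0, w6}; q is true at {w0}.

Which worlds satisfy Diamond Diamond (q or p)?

w0: no successors, so Diamond Diamond (q or p) fails. ✗
w2: successors {w4}; Diamond (q or p) there: w4:T. ✓
w4: successors {w0, w5}; Diamond (q or p) there: w0:F, w5:T. ✓
w5: successors {w6}; Diamond (q or p) there: w6:F. ✗
w6: successors {w7}; Diamond (q or p) there: w7:F. ✗
w7: no successors, so Diamond Diamond (q or p) fails. ✗

{w2, w4}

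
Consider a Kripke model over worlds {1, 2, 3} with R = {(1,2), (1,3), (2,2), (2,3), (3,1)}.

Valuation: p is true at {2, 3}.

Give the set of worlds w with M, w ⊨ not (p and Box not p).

1: p and Box not p is F. ✓
2: p and Box not p is F. ✓
3: p and Box not p is T. ✗

{1, 2}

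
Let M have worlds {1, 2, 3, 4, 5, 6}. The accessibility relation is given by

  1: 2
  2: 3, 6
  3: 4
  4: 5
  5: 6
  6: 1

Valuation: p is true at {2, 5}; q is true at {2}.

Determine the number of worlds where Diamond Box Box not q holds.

5

1: successors {2}; Box Box not q there: 2:T. ✓
2: successors {3, 6}; Box Box not q there: 3:T, 6:F. ✓
3: successors {4}; Box Box not q there: 4:T. ✓
4: successors {5}; Box Box not q there: 5:T. ✓
5: successors {6}; Box Box not q there: 6:F. ✗
6: successors {1}; Box Box not q there: 1:T. ✓
Satisfying worlds: {1, 2, 3, 4, 6}.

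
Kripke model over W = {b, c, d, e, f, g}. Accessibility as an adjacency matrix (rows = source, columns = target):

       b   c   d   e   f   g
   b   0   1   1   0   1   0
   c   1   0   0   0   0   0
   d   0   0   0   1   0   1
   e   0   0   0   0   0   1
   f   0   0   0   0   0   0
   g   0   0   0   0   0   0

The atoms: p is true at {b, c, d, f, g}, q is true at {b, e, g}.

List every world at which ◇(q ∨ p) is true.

{b, c, d, e}

b: successors {c, d, f}; q ∨ p there: c:T, d:T, f:T. ✓
c: successors {b}; q ∨ p there: b:T. ✓
d: successors {e, g}; q ∨ p there: e:T, g:T. ✓
e: successors {g}; q ∨ p there: g:T. ✓
f: no successors, so ◇(q ∨ p) fails. ✗
g: no successors, so ◇(q ∨ p) fails. ✗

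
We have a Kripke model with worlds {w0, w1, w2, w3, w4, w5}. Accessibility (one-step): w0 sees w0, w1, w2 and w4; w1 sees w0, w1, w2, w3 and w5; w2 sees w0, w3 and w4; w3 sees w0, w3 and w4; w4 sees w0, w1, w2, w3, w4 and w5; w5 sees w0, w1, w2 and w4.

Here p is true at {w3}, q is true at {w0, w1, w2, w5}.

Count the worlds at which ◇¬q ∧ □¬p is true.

w0: ◇¬q is T, □¬p is T. ✓
w1: ◇¬q is T, □¬p is F. ✗
w2: ◇¬q is T, □¬p is F. ✗
w3: ◇¬q is T, □¬p is F. ✗
w4: ◇¬q is T, □¬p is F. ✗
w5: ◇¬q is T, □¬p is T. ✓
Satisfying worlds: {w0, w5}.

2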